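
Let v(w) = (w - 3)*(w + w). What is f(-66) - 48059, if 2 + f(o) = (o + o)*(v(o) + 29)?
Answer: -1254145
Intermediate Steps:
v(w) = 2*w*(-3 + w) (v(w) = (-3 + w)*(2*w) = 2*w*(-3 + w))
f(o) = -2 + 2*o*(29 + 2*o*(-3 + o)) (f(o) = -2 + (o + o)*(2*o*(-3 + o) + 29) = -2 + (2*o)*(29 + 2*o*(-3 + o)) = -2 + 2*o*(29 + 2*o*(-3 + o)))
f(-66) - 48059 = (-2 + 58*(-66) + 4*(-66)²*(-3 - 66)) - 48059 = (-2 - 3828 + 4*4356*(-69)) - 48059 = (-2 - 3828 - 1202256) - 48059 = -1206086 - 48059 = -1254145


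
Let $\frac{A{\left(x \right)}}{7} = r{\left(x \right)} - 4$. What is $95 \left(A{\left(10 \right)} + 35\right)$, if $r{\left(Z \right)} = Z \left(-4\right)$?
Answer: $-25935$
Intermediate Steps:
$r{\left(Z \right)} = - 4 Z$
$A{\left(x \right)} = -28 - 28 x$ ($A{\left(x \right)} = 7 \left(- 4 x - 4\right) = 7 \left(-4 - 4 x\right) = -28 - 28 x$)
$95 \left(A{\left(10 \right)} + 35\right) = 95 \left(\left(-28 - 280\right) + 35\right) = 95 \left(-308 + 35\right) = 95 \left(-273\right) = -25935$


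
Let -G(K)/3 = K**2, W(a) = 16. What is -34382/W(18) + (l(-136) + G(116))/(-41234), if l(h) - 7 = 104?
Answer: -354265819/164936 ≈ -2147.9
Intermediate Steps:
G(K) = -3*K**2
l(h) = 111 (l(h) = 7 + 104 = 111)
-34382/W(18) + (l(-136) + G(116))/(-41234) = -34382/16 + (111 - 3*116**2)/(-41234) = -34382*1/16 + (111 - 3*13456)*(-1/41234) = -17191/8 + (111 - 40368)*(-1/41234) = -17191/8 - 40257*(-1/41234) = -17191/8 + 40257/41234 = -354265819/164936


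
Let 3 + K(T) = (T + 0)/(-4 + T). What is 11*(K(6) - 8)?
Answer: -88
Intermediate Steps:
K(T) = -3 + T/(-4 + T) (K(T) = -3 + (T + 0)/(-4 + T) = -3 + T/(-4 + T))
11*(K(6) - 8) = 11*(2*(6 - 1*6)/(-4 + 6) - 8) = 11*(2*(6 - 6)/2 - 8) = 11*(2*(1/2)*0 - 8) = 11*(0 - 8) = 11*(-8) = -88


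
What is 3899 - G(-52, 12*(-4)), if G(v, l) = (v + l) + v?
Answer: 4051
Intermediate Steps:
G(v, l) = l + 2*v (G(v, l) = (l + v) + v = l + 2*v)
3899 - G(-52, 12*(-4)) = 3899 - (12*(-4) + 2*(-52)) = 3899 - (-48 - 104) = 3899 - 1*(-152) = 3899 + 152 = 4051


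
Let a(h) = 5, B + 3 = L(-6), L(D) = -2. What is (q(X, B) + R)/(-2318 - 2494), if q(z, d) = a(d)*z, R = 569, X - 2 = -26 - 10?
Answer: -133/1604 ≈ -0.082918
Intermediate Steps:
X = -34 (X = 2 + (-26 - 10) = 2 - 36 = -34)
B = -5 (B = -3 - 2 = -5)
q(z, d) = 5*z
(q(X, B) + R)/(-2318 - 2494) = (5*(-34) + 569)/(-2318 - 2494) = (-170 + 569)/(-4812) = 399*(-1/4812) = -133/1604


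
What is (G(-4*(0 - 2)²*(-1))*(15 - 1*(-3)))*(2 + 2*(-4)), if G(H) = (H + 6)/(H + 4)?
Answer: -594/5 ≈ -118.80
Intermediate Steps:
G(H) = (6 + H)/(4 + H)
(G(-4*(0 - 2)²*(-1))*(15 - 1*(-3)))*(2 + 2*(-4)) = (((6 - 4*(0 - 2)²*(-1))/(4 - 4*(0 - 2)²*(-1)))*(15 - 1*(-3)))*(2 + 2*(-4)) = (((6 - 4*(-2)²*(-1))/(4 - 4*(-2)²*(-1)))*(15 + 3))*(2 - 8) = (((6 - 4*4*(-1))/(4 - 4*4*(-1)))*18)*(-6) = (((6 - 16*(-1))/(4 - 16*(-1)))*18)*(-6) = (((6 + 16)/(4 + 16))*18)*(-6) = ((22/20)*18)*(-6) = (((1/20)*22)*18)*(-6) = ((11/10)*18)*(-6) = (99/5)*(-6) = -594/5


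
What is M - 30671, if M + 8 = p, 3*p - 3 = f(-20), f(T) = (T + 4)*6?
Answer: -30710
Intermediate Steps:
f(T) = 24 + 6*T (f(T) = (4 + T)*6 = 24 + 6*T)
p = -31 (p = 1 + (24 + 6*(-20))/3 = 1 + (24 - 120)/3 = 1 + (1/3)*(-96) = 1 - 32 = -31)
M = -39 (M = -8 - 31 = -39)
M - 30671 = -39 - 30671 = -30710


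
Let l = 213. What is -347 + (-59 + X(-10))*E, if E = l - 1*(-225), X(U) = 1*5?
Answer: -23999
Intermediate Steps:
X(U) = 5
E = 438 (E = 213 - 1*(-225) = 213 + 225 = 438)
-347 + (-59 + X(-10))*E = -347 + (-59 + 5)*438 = -347 - 54*438 = -347 - 23652 = -23999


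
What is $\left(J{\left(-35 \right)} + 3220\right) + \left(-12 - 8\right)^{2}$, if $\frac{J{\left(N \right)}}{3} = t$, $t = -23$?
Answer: $3551$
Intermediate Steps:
$J{\left(N \right)} = -69$ ($J{\left(N \right)} = 3 \left(-23\right) = -69$)
$\left(J{\left(-35 \right)} + 3220\right) + \left(-12 - 8\right)^{2} = \left(-69 + 3220\right) + \left(-12 - 8\right)^{2} = 3151 + \left(-20\right)^{2} = 3151 + 400 = 3551$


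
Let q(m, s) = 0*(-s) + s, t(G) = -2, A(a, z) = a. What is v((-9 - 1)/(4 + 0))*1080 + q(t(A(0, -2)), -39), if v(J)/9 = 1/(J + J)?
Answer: -1983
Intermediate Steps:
q(m, s) = s (q(m, s) = 0 + s = s)
v(J) = 9/(2*J) (v(J) = 9/(J + J) = 9/((2*J)) = 9*(1/(2*J)) = 9/(2*J))
v((-9 - 1)/(4 + 0))*1080 + q(t(A(0, -2)), -39) = (9/(2*(((-9 - 1)/(4 + 0)))))*1080 - 39 = (9/(2*((-10/4))))*1080 - 39 = (9/(2*((-10*¼))))*1080 - 39 = (9/(2*(-5/2)))*1080 - 39 = ((9/2)*(-⅖))*1080 - 39 = -9/5*1080 - 39 = -1944 - 39 = -1983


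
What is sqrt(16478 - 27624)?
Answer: I*sqrt(11146) ≈ 105.57*I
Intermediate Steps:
sqrt(16478 - 27624) = sqrt(-11146) = I*sqrt(11146)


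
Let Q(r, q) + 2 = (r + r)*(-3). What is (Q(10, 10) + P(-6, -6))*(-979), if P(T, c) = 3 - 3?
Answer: 60698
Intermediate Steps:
P(T, c) = 0
Q(r, q) = -2 - 6*r (Q(r, q) = -2 + (r + r)*(-3) = -2 + (2*r)*(-3) = -2 - 6*r)
(Q(10, 10) + P(-6, -6))*(-979) = ((-2 - 6*10) + 0)*(-979) = ((-2 - 60) + 0)*(-979) = (-62 + 0)*(-979) = -62*(-979) = 60698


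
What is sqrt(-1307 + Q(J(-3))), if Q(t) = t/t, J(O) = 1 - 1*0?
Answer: I*sqrt(1306) ≈ 36.139*I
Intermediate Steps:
J(O) = 1 (J(O) = 1 + 0 = 1)
Q(t) = 1
sqrt(-1307 + Q(J(-3))) = sqrt(-1307 + 1) = sqrt(-1306) = I*sqrt(1306)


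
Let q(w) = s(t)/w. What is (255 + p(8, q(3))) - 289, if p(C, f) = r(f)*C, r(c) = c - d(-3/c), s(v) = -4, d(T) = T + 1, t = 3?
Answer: -212/3 ≈ -70.667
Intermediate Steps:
d(T) = 1 + T
r(c) = -1 + c + 3/c (r(c) = c - (1 - 3/c) = c + (-1 + 3/c) = -1 + c + 3/c)
q(w) = -4/w
p(C, f) = C*(-1 + f + 3/f) (p(C, f) = (-1 + f + 3/f)*C = C*(-1 + f + 3/f))
(255 + p(8, q(3))) - 289 = (255 + 8*(3 + (-4/3)*(-1 - 4/3))/((-4/3))) - 289 = (255 + 8*(3 + (-4*⅓)*(-1 - 4*⅓))/((-4*⅓))) - 289 = (255 + 8*(3 - 4*(-1 - 4/3)/3)/(-4/3)) - 289 = (255 + 8*(-¾)*(3 - 4/3*(-7/3))) - 289 = (255 + 8*(-¾)*(3 + 28/9)) - 289 = (255 + 8*(-¾)*(55/9)) - 289 = (255 - 110/3) - 289 = 655/3 - 289 = -212/3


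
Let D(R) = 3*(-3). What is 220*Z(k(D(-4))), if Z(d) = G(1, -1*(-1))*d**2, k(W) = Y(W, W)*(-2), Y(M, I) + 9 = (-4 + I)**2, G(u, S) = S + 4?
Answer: 112640000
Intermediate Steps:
D(R) = -9
G(u, S) = 4 + S
Y(M, I) = -9 + (-4 + I)**2
k(W) = 18 - 2*(-4 + W)**2 (k(W) = (-9 + (-4 + W)**2)*(-2) = 18 - 2*(-4 + W)**2)
Z(d) = 5*d**2 (Z(d) = (4 - 1*(-1))*d**2 = (4 + 1)*d**2 = 5*d**2)
220*Z(k(D(-4))) = 220*(5*(18 - 2*(-4 - 9)**2)**2) = 220*(5*(18 - 2*(-13)**2)**2) = 220*(5*(18 - 2*169)**2) = 220*(5*(18 - 338)**2) = 220*(5*(-320)**2) = 220*(5*102400) = 220*512000 = 112640000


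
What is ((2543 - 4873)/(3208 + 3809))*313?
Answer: -729290/7017 ≈ -103.93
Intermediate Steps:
((2543 - 4873)/(3208 + 3809))*313 = -2330/7017*313 = -729290/7017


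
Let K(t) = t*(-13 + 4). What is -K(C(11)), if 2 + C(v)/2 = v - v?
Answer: -36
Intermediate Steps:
C(v) = -4 (C(v) = -4 + 2*(v - v) = -4 + 2*0 = -4 + 0 = -4)
K(t) = -9*t (K(t) = t*(-9) = -9*t)
-K(C(11)) = -(-9)*(-4) = -1*36 = -36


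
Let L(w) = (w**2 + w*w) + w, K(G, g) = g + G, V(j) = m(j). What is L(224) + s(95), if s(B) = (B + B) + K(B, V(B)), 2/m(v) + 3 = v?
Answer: 4639607/46 ≈ 1.0086e+5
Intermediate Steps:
m(v) = 2/(-3 + v)
V(j) = 2/(-3 + j)
K(G, g) = G + g
s(B) = 2/(-3 + B) + 3*B (s(B) = (B + B) + (B + 2/(-3 + B)) = 2*B + (B + 2/(-3 + B)) = 2/(-3 + B) + 3*B)
L(w) = w + 2*w**2 (L(w) = (w**2 + w**2) + w = 2*w**2 + w = w + 2*w**2)
L(224) + s(95) = 224*(1 + 2*224) + (2 + 3*95*(-3 + 95))/(-3 + 95) = 224*(1 + 448) + (2 + 3*95*92)/92 = 224*449 + (2 + 26220)/92 = 100576 + (1/92)*26222 = 100576 + 13111/46 = 4639607/46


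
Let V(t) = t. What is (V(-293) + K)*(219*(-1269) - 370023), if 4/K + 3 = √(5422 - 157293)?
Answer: 3604201879971/18985 + 323967*I*√151871/18985 ≈ 1.8984e+8 + 6650.1*I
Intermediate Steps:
K = 4/(-3 + I*√151871) (K = 4/(-3 + √(5422 - 157293)) = 4/(-3 + √(-151871)) = 4/(-3 + I*√151871) ≈ -7.901e-5 - 0.010264*I)
(V(-293) + K)*(219*(-1269) - 370023) = (-293 + (-3/37970 - I*√151871/37970))*(219*(-1269) - 370023) = (-11125213/37970 - I*√151871/37970)*(-277911 - 370023) = (-11125213/37970 - I*√151871/37970)*(-647934) = 3604201879971/18985 + 323967*I*√151871/18985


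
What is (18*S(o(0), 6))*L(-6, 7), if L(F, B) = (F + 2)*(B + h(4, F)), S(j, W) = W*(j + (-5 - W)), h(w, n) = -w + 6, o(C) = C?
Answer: 42768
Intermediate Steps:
h(w, n) = 6 - w
S(j, W) = W*(-5 + j - W)
L(F, B) = (2 + B)*(2 + F) (L(F, B) = (F + 2)*(B + (6 - 1*4)) = (2 + F)*(B + (6 - 4)) = (2 + F)*(B + 2) = (2 + F)*(2 + B) = (2 + B)*(2 + F))
(18*S(o(0), 6))*L(-6, 7) = (18*(6*(-5 + 0 - 1*6)))*(4 + 2*7 + 2*(-6) + 7*(-6)) = (18*(6*(-5 + 0 - 6)))*(4 + 14 - 12 - 42) = (18*(6*(-11)))*(-36) = (18*(-66))*(-36) = -1188*(-36) = 42768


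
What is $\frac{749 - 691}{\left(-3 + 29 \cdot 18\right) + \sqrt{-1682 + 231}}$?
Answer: $\frac{15051}{135406} - \frac{29 i \sqrt{1451}}{135406} \approx 0.11115 - 0.0081582 i$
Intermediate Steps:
$\frac{749 - 691}{\left(-3 + 29 \cdot 18\right) + \sqrt{-1682 + 231}} = \frac{58}{\left(-3 + 522\right) + \sqrt{-1451}} = \frac{58}{519 + i \sqrt{1451}}$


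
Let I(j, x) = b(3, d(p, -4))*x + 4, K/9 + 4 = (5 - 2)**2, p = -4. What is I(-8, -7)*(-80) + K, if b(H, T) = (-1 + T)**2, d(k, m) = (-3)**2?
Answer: 35565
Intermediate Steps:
d(k, m) = 9
K = 45 (K = -36 + 9*(5 - 2)**2 = -36 + 9*3**2 = -36 + 9*9 = -36 + 81 = 45)
I(j, x) = 4 + 64*x (I(j, x) = (-1 + 9)**2*x + 4 = 8**2*x + 4 = 64*x + 4 = 4 + 64*x)
I(-8, -7)*(-80) + K = (4 + 64*(-7))*(-80) + 45 = (4 - 448)*(-80) + 45 = -444*(-80) + 45 = 35520 + 45 = 35565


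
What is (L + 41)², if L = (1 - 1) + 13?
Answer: 2916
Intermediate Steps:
L = 13 (L = 0 + 13 = 13)
(L + 41)² = (13 + 41)² = 54² = 2916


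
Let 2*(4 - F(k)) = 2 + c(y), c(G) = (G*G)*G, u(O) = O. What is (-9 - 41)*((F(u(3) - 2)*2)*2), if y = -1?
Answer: -700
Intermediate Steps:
c(G) = G³ (c(G) = G²*G = G³)
F(k) = 7/2 (F(k) = 4 - (2 + (-1)³)/2 = 4 - (2 - 1)/2 = 4 - ½*1 = 4 - ½ = 7/2)
(-9 - 41)*((F(u(3) - 2)*2)*2) = (-9 - 41)*(((7/2)*2)*2) = -350*2 = -50*14 = -700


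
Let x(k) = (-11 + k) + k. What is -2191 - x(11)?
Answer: -2202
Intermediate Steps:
x(k) = -11 + 2*k
-2191 - x(11) = -2191 - (-11 + 2*11) = -2191 - (-11 + 22) = -2191 - 1*11 = -2191 - 11 = -2202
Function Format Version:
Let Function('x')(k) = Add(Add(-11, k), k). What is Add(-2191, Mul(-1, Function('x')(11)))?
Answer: -2202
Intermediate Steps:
Function('x')(k) = Add(-11, Mul(2, k))
Add(-2191, Mul(-1, Function('x')(11))) = Add(-2191, Mul(-1, Add(-11, Mul(2, 11)))) = Add(-2191, Mul(-1, Add(-11, 22))) = Add(-2191, Mul(-1, 11)) = Add(-2191, -11) = -2202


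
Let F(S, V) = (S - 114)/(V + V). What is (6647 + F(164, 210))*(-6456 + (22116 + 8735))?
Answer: 972938815/6 ≈ 1.6216e+8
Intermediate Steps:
F(S, V) = (-114 + S)/(2*V) (F(S, V) = (-114 + S)/((2*V)) = (-114 + S)*(1/(2*V)) = (-114 + S)/(2*V))
(6647 + F(164, 210))*(-6456 + (22116 + 8735)) = (6647 + (½)*(-114 + 164)/210)*(-6456 + (22116 + 8735)) = (6647 + (½)*(1/210)*50)*(-6456 + 30851) = (6647 + 5/42)*24395 = (279179/42)*24395 = 972938815/6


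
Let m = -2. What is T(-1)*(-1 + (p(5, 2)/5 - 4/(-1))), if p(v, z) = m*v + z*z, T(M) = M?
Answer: -9/5 ≈ -1.8000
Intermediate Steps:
p(v, z) = z² - 2*v (p(v, z) = -2*v + z*z = -2*v + z² = z² - 2*v)
T(-1)*(-1 + (p(5, 2)/5 - 4/(-1))) = -(-1 + ((2² - 2*5)/5 - 4/(-1))) = -(-1 + ((4 - 10)*(⅕) - 4*(-1))) = -(-1 + (-6*⅕ + 4)) = -(-1 + (-6/5 + 4)) = -(-1 + 14/5) = -1*9/5 = -9/5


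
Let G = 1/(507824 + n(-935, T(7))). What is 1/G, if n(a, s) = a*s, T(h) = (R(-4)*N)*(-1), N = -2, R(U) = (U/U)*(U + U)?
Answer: 522784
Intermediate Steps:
R(U) = 2*U (R(U) = 1*(2*U) = 2*U)
T(h) = -16 (T(h) = ((2*(-4))*(-2))*(-1) = -8*(-2)*(-1) = 16*(-1) = -16)
G = 1/522784 (G = 1/(507824 - 935*(-16)) = 1/(507824 + 14960) = 1/522784 ≈ 1.9128e-6)
1/G = 1/(1/522784) = 522784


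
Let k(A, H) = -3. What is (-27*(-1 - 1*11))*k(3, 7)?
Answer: -972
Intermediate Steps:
(-27*(-1 - 1*11))*k(3, 7) = -27*(-1 - 1*11)*(-3) = -27*(-1 - 11)*(-3) = -27*(-12)*(-3) = 324*(-3) = -972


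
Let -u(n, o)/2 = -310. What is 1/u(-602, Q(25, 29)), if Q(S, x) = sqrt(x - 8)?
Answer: 1/620 ≈ 0.0016129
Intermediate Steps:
Q(S, x) = sqrt(-8 + x)
u(n, o) = 620 (u(n, o) = -2*(-310) = 620)
1/u(-602, Q(25, 29)) = 1/620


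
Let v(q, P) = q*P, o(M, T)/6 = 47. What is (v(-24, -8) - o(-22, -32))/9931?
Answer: -90/9931 ≈ -0.0090625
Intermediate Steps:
o(M, T) = 282 (o(M, T) = 6*47 = 282)
v(q, P) = P*q
(v(-24, -8) - o(-22, -32))/9931 = (-8*(-24) - 1*282)/9931 = (192 - 282)*(1/9931) = -90*1/9931 = -90/9931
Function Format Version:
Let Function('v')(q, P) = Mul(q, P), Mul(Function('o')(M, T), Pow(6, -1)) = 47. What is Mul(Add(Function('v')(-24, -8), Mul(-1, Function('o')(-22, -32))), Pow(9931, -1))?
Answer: Rational(-90, 9931) ≈ -0.0090625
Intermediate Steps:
Function('o')(M, T) = 282 (Function('o')(M, T) = Mul(6, 47) = 282)
Function('v')(q, P) = Mul(P, q)
Mul(Add(Function('v')(-24, -8), Mul(-1, Function('o')(-22, -32))), Pow(9931, -1)) = Mul(Add(Mul(-8, -24), Mul(-1, 282)), Pow(9931, -1)) = Mul(Add(192, -282), Rational(1, 9931)) = Mul(-90, Rational(1, 9931)) = Rational(-90, 9931)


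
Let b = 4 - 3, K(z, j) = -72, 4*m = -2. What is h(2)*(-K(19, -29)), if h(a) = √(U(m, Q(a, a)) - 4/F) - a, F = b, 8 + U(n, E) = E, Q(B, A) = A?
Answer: -144 + 72*I*√10 ≈ -144.0 + 227.68*I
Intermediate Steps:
m = -½ (m = (¼)*(-2) = -½ ≈ -0.50000)
U(n, E) = -8 + E
b = 1
F = 1
h(a) = √(-12 + a) - a (h(a) = √((-8 + a) - 4/1) - a = √((-8 + a) - 4*1) - a = √((-8 + a) - 4) - a = √(-12 + a) - a)
h(2)*(-K(19, -29)) = (√(-12 + 2) - 1*2)*(-1*(-72)) = (√(-10) - 2)*72 = (I*√10 - 2)*72 = (-2 + I*√10)*72 = -144 + 72*I*√10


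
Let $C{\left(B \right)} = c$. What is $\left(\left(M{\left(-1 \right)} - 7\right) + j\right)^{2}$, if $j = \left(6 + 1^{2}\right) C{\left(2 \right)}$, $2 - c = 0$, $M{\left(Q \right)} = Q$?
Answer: $36$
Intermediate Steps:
$c = 2$ ($c = 2 - 0 = 2 + 0 = 2$)
$C{\left(B \right)} = 2$
$j = 14$ ($j = \left(6 + 1^{2}\right) 2 = \left(6 + 1\right) 2 = 7 \cdot 2 = 14$)
$\left(\left(M{\left(-1 \right)} - 7\right) + j\right)^{2} = \left(\left(-1 - 7\right) + 14\right)^{2} = \left(-8 + 14\right)^{2} = 6^{2} = 36$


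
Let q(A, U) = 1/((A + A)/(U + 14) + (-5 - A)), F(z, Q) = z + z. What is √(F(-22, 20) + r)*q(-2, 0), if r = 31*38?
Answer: -63*√14/23 ≈ -10.249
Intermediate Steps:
F(z, Q) = 2*z
q(A, U) = 1/(-5 - A + 2*A/(14 + U)) (q(A, U) = 1/((2*A)/(14 + U) + (-5 - A)) = 1/(2*A/(14 + U) + (-5 - A)) = 1/(-5 - A + 2*A/(14 + U)))
r = 1178
√(F(-22, 20) + r)*q(-2, 0) = √(2*(-22) + 1178)*((-14 - 1*0)/(70 + 5*0 + 12*(-2) - 2*0)) = √(-44 + 1178)*((-14 + 0)/(70 + 0 - 24 + 0)) = √1134*(-14/46) = (9*√14)*((1/46)*(-14)) = (9*√14)*(-7/23) = -63*√14/23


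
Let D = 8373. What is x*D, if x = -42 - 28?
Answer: -586110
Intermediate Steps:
x = -70
x*D = -70*8373 = -586110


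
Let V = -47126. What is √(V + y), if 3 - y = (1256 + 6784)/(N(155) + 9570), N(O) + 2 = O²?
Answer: I*√53178087817547/33593 ≈ 217.08*I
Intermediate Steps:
N(O) = -2 + O²
y = 92739/33593 (y = 3 - (1256 + 6784)/((-2 + 155²) + 9570) = 3 - 8040/((-2 + 24025) + 9570) = 3 - 8040/(24023 + 9570) = 3 - 8040/33593 = 92739/33593 ≈ 2.7607)
√(V + y) = √(-47126 + 92739/33593) = √(-1583010979/33593) = I*√53178087817547/33593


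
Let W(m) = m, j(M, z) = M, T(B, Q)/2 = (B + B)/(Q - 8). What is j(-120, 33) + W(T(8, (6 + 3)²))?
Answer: -8728/73 ≈ -119.56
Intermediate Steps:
T(B, Q) = 4*B/(-8 + Q) (T(B, Q) = 2*((B + B)/(Q - 8)) = 2*((2*B)/(-8 + Q)) = 2*(2*B/(-8 + Q)) = 4*B/(-8 + Q))
j(-120, 33) + W(T(8, (6 + 3)²)) = -120 + 4*8/(-8 + (6 + 3)²) = -120 + 4*8/(-8 + 9²) = -120 + 4*8/(-8 + 81) = -120 + 4*8/73 = -120 + 4*8*(1/73) = -120 + 32/73 = -8728/73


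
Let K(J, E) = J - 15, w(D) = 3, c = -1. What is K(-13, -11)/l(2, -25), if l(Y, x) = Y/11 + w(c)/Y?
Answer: -616/37 ≈ -16.649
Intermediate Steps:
l(Y, x) = 3/Y + Y/11 (l(Y, x) = Y/11 + 3/Y = 3/Y + Y/11)
K(J, E) = -15 + J
K(-13, -11)/l(2, -25) = (-15 - 13)/(3/2 + (1/11)*2) = -28/(3*(1/2) + 2/11) = -28/(3/2 + 2/11) = -28/37/22 = -28*22/37 = -616/37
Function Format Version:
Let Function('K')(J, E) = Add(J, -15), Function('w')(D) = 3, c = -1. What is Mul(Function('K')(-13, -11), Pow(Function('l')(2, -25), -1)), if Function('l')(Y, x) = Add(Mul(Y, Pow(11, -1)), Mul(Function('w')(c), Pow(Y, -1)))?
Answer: Rational(-616, 37) ≈ -16.649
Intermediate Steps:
Function('l')(Y, x) = Add(Mul(3, Pow(Y, -1)), Mul(Rational(1, 11), Y)) (Function('l')(Y, x) = Add(Mul(Y, Pow(11, -1)), Mul(3, Pow(Y, -1))) = Add(Mul(Y, Rational(1, 11)), Mul(3, Pow(Y, -1))) = Add(Mul(Rational(1, 11), Y), Mul(3, Pow(Y, -1))) = Add(Mul(3, Pow(Y, -1)), Mul(Rational(1, 11), Y)))
Function('K')(J, E) = Add(-15, J)
Mul(Function('K')(-13, -11), Pow(Function('l')(2, -25), -1)) = Mul(Add(-15, -13), Pow(Add(Mul(3, Pow(2, -1)), Mul(Rational(1, 11), 2)), -1)) = Mul(-28, Pow(Add(Mul(3, Rational(1, 2)), Rational(2, 11)), -1)) = Mul(-28, Pow(Add(Rational(3, 2), Rational(2, 11)), -1)) = Mul(-28, Pow(Rational(37, 22), -1)) = Mul(-28, Rational(22, 37)) = Rational(-616, 37)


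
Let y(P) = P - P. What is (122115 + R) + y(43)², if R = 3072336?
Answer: 3194451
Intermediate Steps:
y(P) = 0
(122115 + R) + y(43)² = (122115 + 3072336) + 0² = 3194451 + 0 = 3194451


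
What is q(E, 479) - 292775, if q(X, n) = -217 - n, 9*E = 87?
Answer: -293471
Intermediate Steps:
E = 29/3 (E = (⅑)*87 = 29/3 ≈ 9.6667)
q(E, 479) - 292775 = (-217 - 1*479) - 292775 = (-217 - 479) - 292775 = -696 - 292775 = -293471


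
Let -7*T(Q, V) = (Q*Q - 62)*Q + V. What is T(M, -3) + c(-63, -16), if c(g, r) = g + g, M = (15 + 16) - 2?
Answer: -23470/7 ≈ -3352.9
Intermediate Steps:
M = 29 (M = 31 - 2 = 29)
c(g, r) = 2*g
T(Q, V) = -V/7 - Q*(-62 + Q²)/7 (T(Q, V) = -((Q*Q - 62)*Q + V)/7 = -((Q² - 62)*Q + V)/7 = -((-62 + Q²)*Q + V)/7 = -(Q*(-62 + Q²) + V)/7 = -(V + Q*(-62 + Q²))/7 = -V/7 - Q*(-62 + Q²)/7)
T(M, -3) + c(-63, -16) = (-⅐*(-3) - ⅐*29³ + (62/7)*29) + 2*(-63) = (3/7 - ⅐*24389 + 1798/7) - 126 = (3/7 - 24389/7 + 1798/7) - 126 = -22588/7 - 126 = -23470/7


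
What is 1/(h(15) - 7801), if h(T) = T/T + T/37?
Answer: -37/288585 ≈ -0.00012821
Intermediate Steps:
h(T) = 1 + T/37 (h(T) = 1 + T*(1/37) = 1 + T/37)
1/(h(15) - 7801) = 1/((1 + (1/37)*15) - 7801) = 1/((1 + 15/37) - 7801) = 1/(52/37 - 7801) = 1/(-288585/37) = -37/288585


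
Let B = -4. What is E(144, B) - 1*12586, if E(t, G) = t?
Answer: -12442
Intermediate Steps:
E(144, B) - 1*12586 = 144 - 1*12586 = 144 - 12586 = -12442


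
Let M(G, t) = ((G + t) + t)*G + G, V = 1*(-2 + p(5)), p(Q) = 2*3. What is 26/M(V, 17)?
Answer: ⅙ ≈ 0.16667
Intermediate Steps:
p(Q) = 6
V = 4 (V = 1*(-2 + 6) = 1*4 = 4)
M(G, t) = G + G*(G + 2*t) (M(G, t) = (G + 2*t)*G + G = G*(G + 2*t) + G = G + G*(G + 2*t))
26/M(V, 17) = 26/((4*(1 + 4 + 2*17))) = 26/((4*(1 + 4 + 34))) = 26/((4*39)) = 26/156 = 26*(1/156) = ⅙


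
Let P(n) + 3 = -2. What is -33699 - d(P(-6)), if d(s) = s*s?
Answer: -33724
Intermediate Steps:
P(n) = -5 (P(n) = -3 - 2 = -5)
d(s) = s²
-33699 - d(P(-6)) = -33699 - 1*(-5)² = -33699 - 1*25 = -33699 - 25 = -33724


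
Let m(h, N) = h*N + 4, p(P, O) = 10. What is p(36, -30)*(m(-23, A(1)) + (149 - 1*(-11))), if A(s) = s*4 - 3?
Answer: 1410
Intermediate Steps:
A(s) = -3 + 4*s (A(s) = 4*s - 3 = -3 + 4*s)
m(h, N) = 4 + N*h (m(h, N) = N*h + 4 = 4 + N*h)
p(36, -30)*(m(-23, A(1)) + (149 - 1*(-11))) = 10*((4 + (-3 + 4*1)*(-23)) + (149 - 1*(-11))) = 10*((4 + (-3 + 4)*(-23)) + (149 + 11)) = 10*((4 + 1*(-23)) + 160) = 10*((4 - 23) + 160) = 10*(-19 + 160) = 10*141 = 1410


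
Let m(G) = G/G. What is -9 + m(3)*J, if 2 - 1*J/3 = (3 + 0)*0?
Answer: -3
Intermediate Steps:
m(G) = 1
J = 6 (J = 6 - 3*(3 + 0)*0 = 6 - 9*0 = 6 - 3*0 = 6 + 0 = 6)
-9 + m(3)*J = -9 + 1*6 = -9 + 6 = -3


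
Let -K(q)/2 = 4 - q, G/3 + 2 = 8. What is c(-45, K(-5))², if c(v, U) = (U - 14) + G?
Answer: 196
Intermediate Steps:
G = 18 (G = -6 + 3*8 = -6 + 24 = 18)
K(q) = -8 + 2*q (K(q) = -2*(4 - q) = -8 + 2*q)
c(v, U) = 4 + U (c(v, U) = (U - 14) + 18 = (-14 + U) + 18 = 4 + U)
c(-45, K(-5))² = (4 + (-8 + 2*(-5)))² = (4 + (-8 - 10))² = (4 - 18)² = (-14)² = 196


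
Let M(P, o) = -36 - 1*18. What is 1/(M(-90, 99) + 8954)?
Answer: 1/8900 ≈ 0.00011236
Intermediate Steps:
M(P, o) = -54 (M(P, o) = -36 - 18 = -54)
1/(M(-90, 99) + 8954) = 1/(-54 + 8954) = 1/8900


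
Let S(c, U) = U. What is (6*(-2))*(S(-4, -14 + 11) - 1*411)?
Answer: 4968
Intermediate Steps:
(6*(-2))*(S(-4, -14 + 11) - 1*411) = (6*(-2))*((-14 + 11) - 1*411) = -12*(-3 - 411) = -12*(-414) = 4968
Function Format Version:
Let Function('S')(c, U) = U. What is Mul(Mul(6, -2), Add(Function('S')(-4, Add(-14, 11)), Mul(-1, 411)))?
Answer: 4968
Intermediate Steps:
Mul(Mul(6, -2), Add(Function('S')(-4, Add(-14, 11)), Mul(-1, 411))) = Mul(Mul(6, -2), Add(Add(-14, 11), Mul(-1, 411))) = Mul(-12, Add(-3, -411)) = Mul(-12, -414) = 4968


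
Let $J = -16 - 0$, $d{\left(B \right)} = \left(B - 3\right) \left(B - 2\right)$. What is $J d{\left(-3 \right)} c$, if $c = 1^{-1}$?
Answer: $-480$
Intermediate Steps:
$c = 1$
$d{\left(B \right)} = \left(-3 + B\right) \left(-2 + B\right)$
$J = -16$ ($J = -16 + 0 = -16$)
$J d{\left(-3 \right)} c = - 16 \left(6 + \left(-3\right)^{2} - -15\right) 1 = - 16 \left(6 + 9 + 15\right) 1 = \left(-16\right) 30 \cdot 1 = \left(-480\right) 1 = -480$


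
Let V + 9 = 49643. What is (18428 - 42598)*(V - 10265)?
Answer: -951548730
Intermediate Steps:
V = 49634 (V = -9 + 49643 = 49634)
(18428 - 42598)*(V - 10265) = (18428 - 42598)*(49634 - 10265) = -24170*39369 = -951548730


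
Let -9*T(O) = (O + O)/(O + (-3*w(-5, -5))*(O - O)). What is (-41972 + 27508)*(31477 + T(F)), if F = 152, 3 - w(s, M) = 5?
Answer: -4097521024/9 ≈ -4.5528e+8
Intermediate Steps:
w(s, M) = -2 (w(s, M) = 3 - 1*5 = 3 - 5 = -2)
T(O) = -2/9 (T(O) = -(O + O)/(9*(O + (-3*(-2))*(O - O))) = -2*O/(9*(O + 6*0)) = -2*O/(9*(O + 0)) = -2*O/(9*O) = -1/9*2 = -2/9)
(-41972 + 27508)*(31477 + T(F)) = (-41972 + 27508)*(31477 - 2/9) = -14464*283291/9 = -4097521024/9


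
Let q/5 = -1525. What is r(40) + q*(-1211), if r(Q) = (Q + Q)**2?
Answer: 9240275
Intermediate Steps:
q = -7625 (q = 5*(-1525) = -7625)
r(Q) = 4*Q**2 (r(Q) = (2*Q)**2 = 4*Q**2)
r(40) + q*(-1211) = 4*40**2 - 7625*(-1211) = 4*1600 + 9233875 = 6400 + 9233875 = 9240275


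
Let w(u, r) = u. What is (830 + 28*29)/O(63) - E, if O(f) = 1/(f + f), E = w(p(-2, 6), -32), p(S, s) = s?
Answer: 206886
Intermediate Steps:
E = 6
O(f) = 1/(2*f)
(830 + 28*29)/O(63) - E = (830 + 28*29)/(((½)/63)) - 1*6 = (830 + 812)/(((½)*(1/63))) - 6 = 1642/(1/126) - 6 = 1642*126 - 6 = 206892 - 6 = 206886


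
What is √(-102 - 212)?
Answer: I*√314 ≈ 17.72*I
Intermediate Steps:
√(-102 - 212) = √(-314) = I*√314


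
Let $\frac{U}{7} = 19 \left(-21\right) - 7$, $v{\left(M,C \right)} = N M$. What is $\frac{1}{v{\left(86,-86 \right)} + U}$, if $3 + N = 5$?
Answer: $- \frac{1}{2670} \approx -0.00037453$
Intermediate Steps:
$N = 2$ ($N = -3 + 5 = 2$)
$v{\left(M,C \right)} = 2 M$
$U = -2842$ ($U = 7 \left(19 \left(-21\right) - 7\right) = 7 \left(-399 - 7\right) = 7 \left(-406\right) = -2842$)
$\frac{1}{v{\left(86,-86 \right)} + U} = \frac{1}{2 \cdot 86 - 2842} = \frac{1}{172 - 2842} = \frac{1}{-2670} = - \frac{1}{2670}$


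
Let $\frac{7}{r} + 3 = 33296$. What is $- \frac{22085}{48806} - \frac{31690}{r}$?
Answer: $- \frac{51493022781615}{341642} \approx -1.5072 \cdot 10^{8}$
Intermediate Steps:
$r = \frac{7}{33293}$ ($r = \frac{7}{-3 + 33296} = \frac{7}{33293} \approx 0.00021025$)
$- \frac{22085}{48806} - \frac{31690}{r} = - \frac{22085}{48806} - \frac{31690}{\frac{7}{33293}} = \left(-22085\right) \frac{1}{48806} - \frac{1055055170}{7} = - \frac{22085}{48806} - \frac{1055055170}{7} = - \frac{51493022781615}{341642}$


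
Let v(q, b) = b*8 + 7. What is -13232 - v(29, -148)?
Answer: -12055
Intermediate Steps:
v(q, b) = 7 + 8*b (v(q, b) = 8*b + 7 = 7 + 8*b)
-13232 - v(29, -148) = -13232 - (7 + 8*(-148)) = -13232 - (7 - 1184) = -13232 - 1*(-1177) = -13232 + 1177 = -12055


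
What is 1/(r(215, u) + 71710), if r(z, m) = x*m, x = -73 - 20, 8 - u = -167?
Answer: 1/55435 ≈ 1.8039e-5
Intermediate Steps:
u = 175 (u = 8 - 1*(-167) = 8 + 167 = 175)
x = -93
r(z, m) = -93*m
1/(r(215, u) + 71710) = 1/(-93*175 + 71710) = 1/(-16275 + 71710) = 1/55435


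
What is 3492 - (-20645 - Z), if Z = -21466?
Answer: 2671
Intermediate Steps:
3492 - (-20645 - Z) = 3492 - (-20645 - 1*(-21466)) = 3492 - (-20645 + 21466) = 3492 - 1*821 = 3492 - 821 = 2671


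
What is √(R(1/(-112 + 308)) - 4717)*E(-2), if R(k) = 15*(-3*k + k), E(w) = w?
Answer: -I*√924562/7 ≈ -137.36*I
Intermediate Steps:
R(k) = -30*k (R(k) = 15*(-2*k) = -30*k)
√(R(1/(-112 + 308)) - 4717)*E(-2) = √(-30/(-112 + 308) - 4717)*(-2) = √(-30/196 - 4717)*(-2) = √(-30*1/196 - 4717)*(-2) = √(-15/98 - 4717)*(-2) = √(-462281/98)*(-2) = (I*√924562/14)*(-2) = -I*√924562/7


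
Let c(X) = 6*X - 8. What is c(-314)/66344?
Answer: -473/16586 ≈ -0.028518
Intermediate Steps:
c(X) = -8 + 6*X
c(-314)/66344 = (-8 + 6*(-314))/66344 = (-8 - 1884)*(1/66344) = -1892*1/66344 = -473/16586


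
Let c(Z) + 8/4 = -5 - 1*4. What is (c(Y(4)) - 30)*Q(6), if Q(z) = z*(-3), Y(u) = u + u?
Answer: 738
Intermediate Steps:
Y(u) = 2*u
Q(z) = -3*z
c(Z) = -11 (c(Z) = -2 + (-5 - 1*4) = -2 + (-5 - 4) = -2 - 9 = -11)
(c(Y(4)) - 30)*Q(6) = (-11 - 30)*(-3*6) = -41*(-18) = 738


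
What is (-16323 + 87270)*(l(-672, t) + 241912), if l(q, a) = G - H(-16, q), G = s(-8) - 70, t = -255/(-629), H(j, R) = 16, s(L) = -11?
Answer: 17156048805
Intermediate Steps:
t = 15/37 (t = -255*(-1/629) = 15/37 ≈ 0.40541)
G = -81 (G = -11 - 70 = -81)
l(q, a) = -97 (l(q, a) = -81 - 1*16 = -81 - 16 = -97)
(-16323 + 87270)*(l(-672, t) + 241912) = (-16323 + 87270)*(-97 + 241912) = 70947*241815 = 17156048805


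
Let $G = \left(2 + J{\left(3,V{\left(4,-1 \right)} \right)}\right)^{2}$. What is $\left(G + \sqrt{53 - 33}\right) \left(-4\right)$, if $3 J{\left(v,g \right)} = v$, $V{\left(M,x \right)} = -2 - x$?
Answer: $-36 - 8 \sqrt{5} \approx -53.889$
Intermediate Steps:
$J{\left(v,g \right)} = \frac{v}{3}$
$G = 9$ ($G = \left(2 + \frac{1}{3} \cdot 3\right)^{2} = \left(2 + 1\right)^{2} = 3^{2} = 9$)
$\left(G + \sqrt{53 - 33}\right) \left(-4\right) = \left(9 + \sqrt{53 - 33}\right) \left(-4\right) = \left(9 + \sqrt{20}\right) \left(-4\right) = \left(9 + 2 \sqrt{5}\right) \left(-4\right) = -36 - 8 \sqrt{5}$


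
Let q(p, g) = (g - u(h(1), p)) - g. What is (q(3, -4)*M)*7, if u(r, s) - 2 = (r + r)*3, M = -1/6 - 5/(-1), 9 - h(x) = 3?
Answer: -3857/3 ≈ -1285.7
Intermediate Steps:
h(x) = 6 (h(x) = 9 - 1*3 = 9 - 3 = 6)
M = 29/6 (M = -1*⅙ - 5*(-1) = -⅙ + 5 = 29/6 ≈ 4.8333)
u(r, s) = 2 + 6*r (u(r, s) = 2 + (r + r)*3 = 2 + (2*r)*3 = 2 + 6*r)
q(p, g) = -38 (q(p, g) = (g - (2 + 6*6)) - g = (g - (2 + 36)) - g = (g - 1*38) - g = (g - 38) - g = (-38 + g) - g = -38)
(q(3, -4)*M)*7 = -38*29/6*7 = -551/3*7 = -3857/3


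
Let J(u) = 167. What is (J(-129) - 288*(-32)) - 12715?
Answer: -3332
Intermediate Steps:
(J(-129) - 288*(-32)) - 12715 = (167 - 288*(-32)) - 12715 = (167 + 9216) - 12715 = 9383 - 12715 = -3332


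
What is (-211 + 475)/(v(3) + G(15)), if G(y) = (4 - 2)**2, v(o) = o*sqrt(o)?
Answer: -96 + 72*sqrt(3) ≈ 28.708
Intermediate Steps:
v(o) = o**(3/2)
G(y) = 4 (G(y) = 2**2 = 4)
(-211 + 475)/(v(3) + G(15)) = (-211 + 475)/(3**(3/2) + 4) = 264/(3*sqrt(3) + 4) = 264/(4 + 3*sqrt(3))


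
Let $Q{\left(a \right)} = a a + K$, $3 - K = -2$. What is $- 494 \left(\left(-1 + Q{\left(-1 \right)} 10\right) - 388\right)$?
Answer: $162526$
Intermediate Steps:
$K = 5$ ($K = 3 - -2 = 3 + 2 = 5$)
$Q{\left(a \right)} = 5 + a^{2}$ ($Q{\left(a \right)} = a a + 5 = a^{2} + 5 = 5 + a^{2}$)
$- 494 \left(\left(-1 + Q{\left(-1 \right)} 10\right) - 388\right) = - 494 \left(\left(-1 + \left(5 + \left(-1\right)^{2}\right) 10\right) - 388\right) = - 494 \left(\left(-1 + \left(5 + 1\right) 10\right) - 388\right) = - 494 \left(\left(-1 + 6 \cdot 10\right) - 388\right) = - 494 \left(\left(-1 + 60\right) - 388\right) = - 494 \left(59 - 388\right) = \left(-494\right) \left(-329\right) = 162526$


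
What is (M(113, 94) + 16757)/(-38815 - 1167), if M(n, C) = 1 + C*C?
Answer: -12797/19991 ≈ -0.64014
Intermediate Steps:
M(n, C) = 1 + C**2
(M(113, 94) + 16757)/(-38815 - 1167) = ((1 + 94**2) + 16757)/(-38815 - 1167) = ((1 + 8836) + 16757)/(-39982) = (8837 + 16757)*(-1/39982) = 25594*(-1/39982) = -12797/19991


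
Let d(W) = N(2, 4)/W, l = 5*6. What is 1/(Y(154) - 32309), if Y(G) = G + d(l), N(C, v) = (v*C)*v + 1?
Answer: -10/321539 ≈ -3.1100e-5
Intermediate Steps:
N(C, v) = 1 + C*v² (N(C, v) = (C*v)*v + 1 = C*v² + 1 = 1 + C*v²)
l = 30
d(W) = 33/W (d(W) = (1 + 2*4²)/W = (1 + 2*16)/W = (1 + 32)/W = 33/W)
Y(G) = 11/10 + G (Y(G) = G + 33/30 = G + 33*(1/30) = G + 11/10 = 11/10 + G)
1/(Y(154) - 32309) = 1/((11/10 + 154) - 32309) = 1/(1551/10 - 32309) = 1/(-321539/10) = -10/321539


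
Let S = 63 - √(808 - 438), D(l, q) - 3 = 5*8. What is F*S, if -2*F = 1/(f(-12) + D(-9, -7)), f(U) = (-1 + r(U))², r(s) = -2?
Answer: -63/104 + √370/104 ≈ -0.42081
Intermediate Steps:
f(U) = 9 (f(U) = (-1 - 2)² = (-3)² = 9)
D(l, q) = 43 (D(l, q) = 3 + 5*8 = 3 + 40 = 43)
F = -1/104 (F = -1/(2*(9 + 43)) = -½/52 = -½*1/52 = -1/104 ≈ -0.0096154)
S = 63 - √370 ≈ 43.765
F*S = -(63 - √370)/104 = -63/104 + √370/104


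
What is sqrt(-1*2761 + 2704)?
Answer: I*sqrt(57) ≈ 7.5498*I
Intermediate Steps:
sqrt(-1*2761 + 2704) = sqrt(-2761 + 2704) = sqrt(-57) = I*sqrt(57)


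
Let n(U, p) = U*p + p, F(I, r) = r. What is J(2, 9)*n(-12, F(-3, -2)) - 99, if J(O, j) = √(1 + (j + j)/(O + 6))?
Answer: -99 + 11*√13 ≈ -59.339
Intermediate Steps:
J(O, j) = √(1 + 2*j/(6 + O)) (J(O, j) = √(1 + (2*j)/(6 + O)) = √(1 + 2*j/(6 + O)))
n(U, p) = p + U*p
J(2, 9)*n(-12, F(-3, -2)) - 99 = √((6 + 2 + 2*9)/(6 + 2))*(-2*(1 - 12)) - 99 = √((6 + 2 + 18)/8)*(-2*(-11)) - 99 = √((⅛)*26)*22 - 99 = √(13/4)*22 - 99 = (√13/2)*22 - 99 = 11*√13 - 99 = -99 + 11*√13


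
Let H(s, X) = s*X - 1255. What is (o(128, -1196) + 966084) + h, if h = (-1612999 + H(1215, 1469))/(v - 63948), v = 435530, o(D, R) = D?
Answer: 359027157965/371582 ≈ 9.6621e+5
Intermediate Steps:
H(s, X) = -1255 + X*s (H(s, X) = X*s - 1255 = -1255 + X*s)
h = 170581/371582 (h = (-1612999 + (-1255 + 1469*1215))/(435530 - 63948) = (-1612999 + (-1255 + 1784835))/371582 = (-1612999 + 1783580)*(1/371582) = 170581*(1/371582) = 170581/371582 ≈ 0.45907)
(o(128, -1196) + 966084) + h = (128 + 966084) + 170581/371582 = 966212 + 170581/371582 = 359027157965/371582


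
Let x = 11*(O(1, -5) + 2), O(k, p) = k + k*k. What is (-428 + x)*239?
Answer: -91776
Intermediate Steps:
O(k, p) = k + k²
x = 44 (x = 11*(1*(1 + 1) + 2) = 11*(1*2 + 2) = 11*(2 + 2) = 11*4 = 44)
(-428 + x)*239 = (-428 + 44)*239 = -384*239 = -91776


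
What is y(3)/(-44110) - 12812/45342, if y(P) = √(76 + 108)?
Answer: -6406/22671 - √46/22055 ≈ -0.28287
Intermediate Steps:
y(P) = 2*√46 (y(P) = √184 = 2*√46)
y(3)/(-44110) - 12812/45342 = (2*√46)/(-44110) - 12812/45342 = (2*√46)*(-1/44110) - 12812*1/45342 = -√46/22055 - 6406/22671 = -6406/22671 - √46/22055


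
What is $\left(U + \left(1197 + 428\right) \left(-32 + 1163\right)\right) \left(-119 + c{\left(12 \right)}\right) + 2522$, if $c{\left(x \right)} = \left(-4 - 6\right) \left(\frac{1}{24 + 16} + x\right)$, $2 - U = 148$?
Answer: $- \frac{1758696565}{4} \approx -4.3967 \cdot 10^{8}$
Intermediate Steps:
$U = -146$ ($U = 2 - 148 = -146$)
$c{\left(x \right)} = - \frac{1}{4} - 10 x$ ($c{\left(x \right)} = - 10 \left(\frac{1}{40} + x\right) = - \frac{1}{4} - 10 x$)
$\left(U + \left(1197 + 428\right) \left(-32 + 1163\right)\right) \left(-119 + c{\left(12 \right)}\right) + 2522 = \left(-146 + \left(1197 + 428\right) \left(-32 + 1163\right)\right) \left(-119 - \frac{481}{4}\right) + 2522 = \left(-146 + 1625 \cdot 1131\right) \left(-119 - \frac{481}{4}\right) + 2522 = \left(-146 + 1837875\right) \left(-119 - \frac{481}{4}\right) + 2522 = 1837729 \left(- \frac{957}{4}\right) + 2522 = - \frac{1758706653}{4} + 2522 = - \frac{1758696565}{4}$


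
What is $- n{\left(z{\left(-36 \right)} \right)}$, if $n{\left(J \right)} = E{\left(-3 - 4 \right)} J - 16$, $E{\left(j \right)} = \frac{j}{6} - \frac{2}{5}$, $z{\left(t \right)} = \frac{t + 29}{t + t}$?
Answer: $\frac{34889}{2160} \approx 16.152$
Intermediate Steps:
$z{\left(t \right)} = \frac{29 + t}{2 t}$
$E{\left(j \right)} = - \frac{2}{5} + \frac{j}{6}$ ($E{\left(j \right)} = j \frac{1}{6} - \frac{2}{5} = \frac{j}{6} - \frac{2}{5} = - \frac{2}{5} + \frac{j}{6}$)
$n{\left(J \right)} = -16 - \frac{47 J}{30}$ ($n{\left(J \right)} = \left(- \frac{2}{5} + \frac{-3 - 4}{6}\right) J - 16 = \left(- \frac{2}{5} + \frac{1}{6} \left(-7\right)\right) J - 16 = \left(- \frac{2}{5} - \frac{7}{6}\right) J - 16 = - \frac{47 J}{30} - 16 = -16 - \frac{47 J}{30}$)
$- n{\left(z{\left(-36 \right)} \right)} = - (-16 - \frac{47 \frac{29 - 36}{2 \left(-36\right)}}{30}) = - (-16 - \frac{47 \cdot \frac{1}{2} \left(- \frac{1}{36}\right) \left(-7\right)}{30}) = - (-16 - \frac{329}{2160}) = \left(-1\right) \left(- \frac{34889}{2160}\right) = \frac{34889}{2160}$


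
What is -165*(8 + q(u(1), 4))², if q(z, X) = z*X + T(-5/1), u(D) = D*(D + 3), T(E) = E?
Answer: -59565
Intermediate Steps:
u(D) = D*(3 + D)
q(z, X) = -5 + X*z (q(z, X) = z*X - 5/1 = X*z - 5*1 = X*z - 5 = -5 + X*z)
-165*(8 + q(u(1), 4))² = -165*(8 + (-5 + 4*(1*(3 + 1))))² = -165*(8 + (-5 + 4*(1*4)))² = -165*(8 + (-5 + 4*4))² = -165*(8 + (-5 + 16))² = -165*(8 + 11)² = -165*19² = -165*361 = -59565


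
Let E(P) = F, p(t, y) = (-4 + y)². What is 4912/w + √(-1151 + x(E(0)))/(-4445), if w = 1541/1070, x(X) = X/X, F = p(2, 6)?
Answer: 5255840/1541 - I*√46/889 ≈ 3410.7 - 0.0076292*I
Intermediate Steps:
F = 4 (F = (-4 + 6)² = 2² = 4)
E(P) = 4
x(X) = 1
w = 1541/1070 (w = 1541*(1/1070) = 1541/1070 ≈ 1.4402)
4912/w + √(-1151 + x(E(0)))/(-4445) = 4912/(1541/1070) + √(-1151 + 1)/(-4445) = 4912*(1070/1541) + √(-1150)*(-1/4445) = 5255840/1541 + (5*I*√46)*(-1/4445) = 5255840/1541 - I*√46/889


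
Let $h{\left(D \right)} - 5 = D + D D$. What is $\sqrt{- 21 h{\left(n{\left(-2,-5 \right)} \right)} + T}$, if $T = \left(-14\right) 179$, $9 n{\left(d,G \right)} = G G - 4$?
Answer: $\frac{i \sqrt{24969}}{3} \approx 52.672 i$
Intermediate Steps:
$n{\left(d,G \right)} = - \frac{4}{9} + \frac{G^{2}}{9}$ ($n{\left(d,G \right)} = \frac{G G - 4}{9} = \frac{G^{2} - 4}{9} = \frac{-4 + G^{2}}{9} = - \frac{4}{9} + \frac{G^{2}}{9}$)
$h{\left(D \right)} = 5 + D + D^{2}$ ($h{\left(D \right)} = 5 + \left(D + D D\right) = 5 + \left(D + D^{2}\right) = 5 + D + D^{2}$)
$T = -2506$
$\sqrt{- 21 h{\left(n{\left(-2,-5 \right)} \right)} + T} = \sqrt{- 21 \left(5 - \left(\frac{4}{9} - \frac{\left(-5\right)^{2}}{9}\right) + \left(- \frac{4}{9} + \frac{\left(-5\right)^{2}}{9}\right)^{2}\right) - 2506} = \sqrt{- 21 \left(5 + \left(- \frac{4}{9} + \frac{1}{9} \cdot 25\right) + \left(- \frac{4}{9} + \frac{1}{9} \cdot 25\right)^{2}\right) - 2506} = \sqrt{- 21 \left(5 + \left(- \frac{4}{9} + \frac{25}{9}\right) + \left(- \frac{4}{9} + \frac{25}{9}\right)^{2}\right) - 2506} = \sqrt{- 21 \left(5 + \frac{7}{3} + \left(\frac{7}{3}\right)^{2}\right) - 2506} = \sqrt{- 21 \left(5 + \frac{7}{3} + \frac{49}{9}\right) - 2506} = \sqrt{\left(-21\right) \frac{115}{9} - 2506} = \sqrt{- \frac{805}{3} - 2506} = \sqrt{- \frac{8323}{3}} = \frac{i \sqrt{24969}}{3}$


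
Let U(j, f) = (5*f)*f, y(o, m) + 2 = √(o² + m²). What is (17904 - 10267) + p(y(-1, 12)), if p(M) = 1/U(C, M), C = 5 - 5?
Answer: 759156134/99405 + 4*√145/99405 ≈ 7637.0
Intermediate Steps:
C = 0
y(o, m) = -2 + √(m² + o²) (y(o, m) = -2 + √(o² + m²) = -2 + √(m² + o²))
U(j, f) = 5*f²
p(M) = 1/(5*M²)
(17904 - 10267) + p(y(-1, 12)) = (17904 - 10267) + 1/(5*(-2 + √(12² + (-1)²))²) = 7637 + 1/(5*(-2 + √(144 + 1))²) = 7637 + 1/(5*(-2 + √145)²)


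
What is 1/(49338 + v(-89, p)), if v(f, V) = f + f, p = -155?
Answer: 1/49160 ≈ 2.0342e-5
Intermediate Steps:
v(f, V) = 2*f
1/(49338 + v(-89, p)) = 1/(49338 + 2*(-89)) = 1/(49338 - 178) = 1/49160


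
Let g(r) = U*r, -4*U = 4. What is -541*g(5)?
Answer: 2705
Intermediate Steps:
U = -1 (U = -1/4*4 = -1)
g(r) = -r
-541*g(5) = -(-541)*5 = -541*(-5) = 2705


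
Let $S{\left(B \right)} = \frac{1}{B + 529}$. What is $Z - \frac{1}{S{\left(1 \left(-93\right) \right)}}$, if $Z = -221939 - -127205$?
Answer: $-95170$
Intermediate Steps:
$S{\left(B \right)} = \frac{1}{529 + B}$
$Z = -94734$ ($Z = -221939 + 127205 = -94734$)
$Z - \frac{1}{S{\left(1 \left(-93\right) \right)}} = -94734 - \frac{1}{\frac{1}{529 + 1 \left(-93\right)}} = -94734 - \frac{1}{\frac{1}{529 - 93}} = -94734 - \frac{1}{\frac{1}{436}} = -94734 - 436 = -95170$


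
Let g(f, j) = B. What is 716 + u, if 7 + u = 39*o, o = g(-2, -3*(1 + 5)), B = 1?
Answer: 748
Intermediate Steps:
g(f, j) = 1
o = 1
u = 32 (u = -7 + 39*1 = -7 + 39 = 32)
716 + u = 716 + 32 = 748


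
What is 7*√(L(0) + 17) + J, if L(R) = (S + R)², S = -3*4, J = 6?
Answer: 6 + 7*√161 ≈ 94.820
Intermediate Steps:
S = -12
L(R) = (-12 + R)²
7*√(L(0) + 17) + J = 7*√((-12 + 0)² + 17) + 6 = 7*√((-12)² + 17) + 6 = 7*√(144 + 17) + 6 = 7*√161 + 6 = 6 + 7*√161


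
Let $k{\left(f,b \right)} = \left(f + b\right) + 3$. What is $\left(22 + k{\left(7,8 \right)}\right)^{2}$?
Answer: $1600$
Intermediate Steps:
$k{\left(f,b \right)} = 3 + b + f$ ($k{\left(f,b \right)} = \left(b + f\right) + 3 = 3 + b + f$)
$\left(22 + k{\left(7,8 \right)}\right)^{2} = \left(22 + \left(3 + 8 + 7\right)\right)^{2} = \left(22 + 18\right)^{2} = 40^{2} = 1600$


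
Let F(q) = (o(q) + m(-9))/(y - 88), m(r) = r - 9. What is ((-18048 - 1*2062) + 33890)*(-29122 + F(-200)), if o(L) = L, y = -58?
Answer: -29293482660/73 ≈ -4.0128e+8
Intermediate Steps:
m(r) = -9 + r
F(q) = 9/73 - q/146 (F(q) = (q + (-9 - 9))/(-58 - 88) = (q - 18)/(-146) = (-18 + q)*(-1/146) = 9/73 - q/146)
((-18048 - 1*2062) + 33890)*(-29122 + F(-200)) = ((-18048 - 1*2062) + 33890)*(-29122 + (9/73 - 1/146*(-200))) = ((-18048 - 2062) + 33890)*(-29122 + (9/73 + 100/73)) = (-20110 + 33890)*(-29122 + 109/73) = 13780*(-2125797/73) = -29293482660/73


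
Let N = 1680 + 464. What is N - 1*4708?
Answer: -2564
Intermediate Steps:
N = 2144
N - 1*4708 = 2144 - 1*4708 = 2144 - 4708 = -2564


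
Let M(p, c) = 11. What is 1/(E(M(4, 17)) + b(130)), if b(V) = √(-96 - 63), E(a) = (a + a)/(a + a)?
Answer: 1/160 - I*√159/160 ≈ 0.00625 - 0.078809*I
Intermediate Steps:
E(a) = 1 (E(a) = (2*a)/((2*a)) = (2*a)*(1/(2*a)) = 1)
b(V) = I*√159 (b(V) = √(-159) = I*√159)
1/(E(M(4, 17)) + b(130)) = 1/(1 + I*√159)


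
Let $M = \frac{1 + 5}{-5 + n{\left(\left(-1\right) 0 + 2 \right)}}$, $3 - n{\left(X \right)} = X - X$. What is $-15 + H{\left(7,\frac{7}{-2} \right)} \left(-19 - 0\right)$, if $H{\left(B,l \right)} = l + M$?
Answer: $\frac{217}{2} \approx 108.5$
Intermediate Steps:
$n{\left(X \right)} = 3$ ($n{\left(X \right)} = 3 - \left(X - X\right) = 3 - 0 = 3 + 0 = 3$)
$M = -3$ ($M = \frac{1 + 5}{-5 + 3} = \frac{6}{-2} = 6 \left(- \frac{1}{2}\right) = -3$)
$H{\left(B,l \right)} = -3 + l$ ($H{\left(B,l \right)} = l - 3 = -3 + l$)
$-15 + H{\left(7,\frac{7}{-2} \right)} \left(-19 - 0\right) = -15 + \left(-3 + \frac{7}{-2}\right) \left(-19 - 0\right) = -15 + \left(-3 + 7 \left(- \frac{1}{2}\right)\right) \left(-19 + 0\right) = -15 + \left(-3 - \frac{7}{2}\right) \left(-19\right) = -15 - - \frac{247}{2} = -15 + \frac{247}{2} = \frac{217}{2}$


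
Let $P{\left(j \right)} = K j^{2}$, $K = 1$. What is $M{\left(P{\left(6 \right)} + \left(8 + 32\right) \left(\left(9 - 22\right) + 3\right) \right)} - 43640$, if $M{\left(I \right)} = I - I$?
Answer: $-43640$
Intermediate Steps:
$P{\left(j \right)} = j^{2}$ ($P{\left(j \right)} = 1 j^{2} = j^{2}$)
$M{\left(I \right)} = 0$
$M{\left(P{\left(6 \right)} + \left(8 + 32\right) \left(\left(9 - 22\right) + 3\right) \right)} - 43640 = 0 - 43640 = -43640$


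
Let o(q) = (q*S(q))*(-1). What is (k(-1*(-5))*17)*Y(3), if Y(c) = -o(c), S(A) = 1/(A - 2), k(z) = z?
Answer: 255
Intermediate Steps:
S(A) = 1/(-2 + A)
o(q) = -q/(-2 + q) (o(q) = (q/(-2 + q))*(-1) = -q/(-2 + q))
Y(c) = c/(-2 + c) (Y(c) = -(-1)*c/(-2 + c) = c/(-2 + c))
(k(-1*(-5))*17)*Y(3) = (-1*(-5)*17)*(3/(-2 + 3)) = (5*17)*(3/1) = 85*(3*1) = 85*3 = 255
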